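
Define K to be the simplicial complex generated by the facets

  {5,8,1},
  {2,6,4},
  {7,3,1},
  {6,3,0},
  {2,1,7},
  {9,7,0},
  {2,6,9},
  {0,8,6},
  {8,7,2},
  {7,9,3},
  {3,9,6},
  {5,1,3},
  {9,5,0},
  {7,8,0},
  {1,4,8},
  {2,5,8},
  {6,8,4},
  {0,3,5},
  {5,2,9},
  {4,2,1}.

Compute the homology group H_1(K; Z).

K has 10 vertices, 30 edges, 20 triangles.
rank ∂_1 = 9, rank ∂_2 = 20 ⇒ b_1 = 30 − 9 − 20 = 1; ∂_2 has invariant factor(s) [2] giving torsion. So H_1 = Z ⊕ Z/2.

H_1 = Z ⊕ Z/2.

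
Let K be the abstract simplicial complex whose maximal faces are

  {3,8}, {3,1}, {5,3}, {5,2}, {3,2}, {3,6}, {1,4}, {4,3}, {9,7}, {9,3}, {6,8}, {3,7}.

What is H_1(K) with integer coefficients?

Take the total order 1 < 2 < 3 < 4 < 5 < 6 < 7 < 8 < 9 on the vertex set. Then K (dimension 1) consists of the simplices:

  0-simplices (9): [1], [2], [3], [4], [5], [6], [7], [8], [9]
  1-simplices (12): [1,3], [1,4], [2,3], [2,5], [3,4], [3,5], [3,6], [3,7], [3,8], [3,9], [6,8], [7,9]

giving chain groups C_0 ≅ Z^9, C_1 ≅ Z^12.

The boundary map ∂_1: C_1 → C_0 is given by ∂[p,q] = [q] − [p].
The resulting 9×12 matrix has rank 8, and its Smith normal form has invariant factors (1,1,1,1,1,1,1,1).

Computing H_k = (kernel of ∂_k) / (image of ∂_{k+1}):

  H_1: rank ker ∂_1 − rank ∂_2 = (12 − 8) − 0 = 4, and there is no ∂_2, so H_1 ≅ Z^4.

H_1 = Z^4.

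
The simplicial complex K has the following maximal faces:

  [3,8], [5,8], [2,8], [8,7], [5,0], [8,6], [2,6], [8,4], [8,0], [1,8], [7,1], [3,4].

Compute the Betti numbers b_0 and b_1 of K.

Fix the vertex order 0 < 1 < 2 < 3 < 4 < 5 < 6 < 7 < 8 and write every simplex with vertices in increasing order. Then dim K = 1 and the simplices of K are:

  0-simplices (9): [0], [1], [2], [3], [4], [5], [6], [7], [8]
  1-simplices (12): [0,5], [0,8], [1,7], [1,8], [2,6], [2,8], [3,4], [3,8], [4,8], [5,8], [6,8], [7,8]

Hence C_0 ≅ Z^9, C_1 ≅ Z^12.

The boundary map ∂_1: C_1 → C_0 sends each edge [p,q] (with p < q) to q − p. For instance
  ∂[3,4] = [4] − [3].
The 9×12 boundary matrix has rank 8 and Smith normal form diag(1,1,1,1,1,1,1,1).

Now H_k = ker ∂_k / im ∂_{k+1}, so:

  H_0: rank C_0 − rank ∂_1 = 9 − 8 = 1, and the invariant factors of ∂_1 are all 1, so H_0 = Z.
  H_1: rank ker ∂_1 − rank ∂_2 = (12 − 8) − 0 = 4, and there is no ∂_2, so H_1 = Z^4.

Hence the Betti numbers are b_0 = 1, b_1 = 4.

b_0 = 1, b_1 = 4.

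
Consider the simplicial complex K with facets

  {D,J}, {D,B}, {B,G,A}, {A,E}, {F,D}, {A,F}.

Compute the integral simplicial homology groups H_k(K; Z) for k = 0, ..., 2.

H_0 = Z,  H_1 = Z,  H_2 = 0.

Order the vertices as A < B < D < E < F < G < J. Listing each simplex with vertices in this order, K has dimension 2 with simplices:

  0-simplices (7): A, B, D, E, F, G, J
  1-simplices (8): AB, AE, AF, AG, BD, BG, DF, DJ
  2-simplices (1): ABG

so the chain groups are C_0 ≅ Z^7, C_1 ≅ Z^8, C_2 ≅ Z^1.

The boundary map ∂_1: C_1 → C_0 sends each edge [p,q] (with p < q) to q − p. For instance
  ∂BG = G − B.
The 7×8 boundary matrix has rank 6 and Smith normal form diag(1,1,1,1,1,1).

Boundary ∂_2: C_2 → C_1 maps a triangle to the signed sum of its edges. For instance
  ∂ABG = BG − AG + AB.
The resulting 8×1 matrix has rank 1, and its Smith normal form has invariant factors (1).

Computing H_k = (kernel of ∂_k) / (image of ∂_{k+1}):

  H_0: rank C_0 − rank ∂_1 = 7 − 6 = 1, and the invariant factors of ∂_1 are all 1, so H_0 = Z.
  H_1: rank ker ∂_1 − rank ∂_2 = (8 − 6) − 1 = 1, and the invariant factors of ∂_2 are all 1, so H_1 = Z.
  H_2: rank ker ∂_2 − rank ∂_3 = (1 − 1) − 0 = 0, and there is no ∂_3, so H_2 = 0.

As a check, the Euler characteristic is 7 − 8 + 1 = 0, which agrees with 1 − 1 + 0 = 0.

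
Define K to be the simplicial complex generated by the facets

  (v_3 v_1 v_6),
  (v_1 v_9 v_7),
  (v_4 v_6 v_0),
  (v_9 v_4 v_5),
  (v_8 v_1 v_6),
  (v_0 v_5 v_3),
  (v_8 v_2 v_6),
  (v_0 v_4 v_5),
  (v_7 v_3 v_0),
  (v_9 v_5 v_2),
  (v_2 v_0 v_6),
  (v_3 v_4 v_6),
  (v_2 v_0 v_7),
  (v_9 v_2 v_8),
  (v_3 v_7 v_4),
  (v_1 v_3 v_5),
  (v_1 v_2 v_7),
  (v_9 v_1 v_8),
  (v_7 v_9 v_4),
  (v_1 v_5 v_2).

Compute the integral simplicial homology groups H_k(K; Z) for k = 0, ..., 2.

H_0 = Z,  H_1 = Z ⊕ Z/2,  H_2 = 0.

Fix the vertex order v_0 < v_1 < v_2 < v_3 < v_4 < v_5 < v_6 < v_7 < v_8 < v_9 and write every simplex with vertices in increasing order. Then dim K = 2 and the simplices of K are:

  0-simplices (10): [v_0], [v_1], [v_2], [v_3], [v_4], [v_5], [v_6], [v_7], [v_8], [v_9]
  1-simplices (30): (30 of them)
  2-simplices (20): (20 of them)

giving chain groups C_0 ≅ Z^10, C_1 ≅ Z^30, C_2 ≅ Z^20.

Boundary ∂_1: C_1 → C_0 sends each edge [p,q] (with p < q) to q − p.
As a 10×30 matrix over Z this has rank 9, with invariant factors (1,1,1,1,1,1,1,1,1).

The boundary map ∂_2: C_2 → C_1 sends each 2-simplex [p,q,r] to [q,r] − [p,r] + [p,q]. For instance
  ∂[v_1,v_8,v_9] = [v_8,v_9] − [v_1,v_9] + [v_1,v_8],
  ∂[v_2,v_8,v_9] = [v_8,v_9] − [v_2,v_9] + [v_2,v_8].
The 30×20 boundary matrix has rank 20 and Smith normal form diag(1,1,1,1,1,1,1,1,1,1,1,1,1,1,1,1,1,1,1,2).

Reading off H_k = ker ∂_k / im ∂_{k+1}:

  H_0: rank C_0 − rank ∂_1 = 10 − 9 = 1, and the invariant factors of ∂_1 are all 1, so H_0 = Z.
  H_1: rank ker ∂_1 − rank ∂_2 = (30 − 9) − 20 = 1, and ∂_2 has invariant factor 2 > 1, so H_1 = Z ⊕ Z/2.
  H_2: rank ker ∂_2 − rank ∂_3 = (20 − 20) − 0 = 0, and there is no ∂_3, so H_2 = 0.

As a check, the Euler characteristic is 10 − 30 + 20 = 0, which agrees with 1 − 1 + 0 = 0.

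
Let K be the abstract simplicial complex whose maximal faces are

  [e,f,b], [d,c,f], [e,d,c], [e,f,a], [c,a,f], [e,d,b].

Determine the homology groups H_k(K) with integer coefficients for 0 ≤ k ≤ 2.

Take the total order a < b < c < d < e < f on the vertex set. Then K (dimension 2) consists of the simplices:

  0-simplices (6): a, b, c, d, e, f
  1-simplices (12): ac, ae, af, bd, be, bf, cd, ce, cf, de, df, ef
  2-simplices (6): acf, aef, bde, bef, cde, cdf

Hence C_0 ≅ Z^6, C_1 ≅ Z^12, C_2 ≅ Z^6.

Boundary ∂_1: C_1 → C_0 is given by ∂[p,q] = [q] − [p].
The 6×12 boundary matrix has rank 5 and Smith normal form diag(1,1,1,1,1).

∂_2: C_2 → C_1 sends each 2-simplex [p,q,r] to [q,r] − [p,r] + [p,q]. For instance
  ∂acf = cf − af + ac,
  ∂bde = de − be + bd.
This gives a 12×6 integer matrix of rank 6; reducing to Smith normal form yields diagonal entries (1,1,1,1,1,1).

Computing H_k = (kernel of ∂_k) / (image of ∂_{k+1}):

  H_0: rank C_0 − rank ∂_1 = 6 − 5 = 1, and the invariant factors of ∂_1 are all 1, so H_0 = Z.
  H_1: rank ker ∂_1 − rank ∂_2 = (12 − 5) − 6 = 1, and the invariant factors of ∂_2 are all 1, so H_1 = Z.
  H_2: rank ker ∂_2 − rank ∂_3 = (6 − 6) − 0 = 0, and there is no ∂_3, so H_2 = 0.

(K is a triangulation of the cylinder S^1 x I.)

H_0 = Z,  H_1 = Z,  H_2 = 0.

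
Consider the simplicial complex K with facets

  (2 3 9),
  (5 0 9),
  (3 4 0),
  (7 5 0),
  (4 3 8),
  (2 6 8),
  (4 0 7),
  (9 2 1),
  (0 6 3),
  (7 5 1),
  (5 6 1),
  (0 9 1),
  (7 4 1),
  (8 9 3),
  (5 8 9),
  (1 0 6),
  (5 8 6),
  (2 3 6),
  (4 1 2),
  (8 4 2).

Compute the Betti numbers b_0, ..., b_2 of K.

b_0 = 1, b_1 = 1, b_2 = 0.

We work with the vertex ordering 0 < 1 < 2 < 3 < 4 < 5 < 6 < 7 < 8 < 9. The simplices of K, each written with vertices in increasing order, are:

  0-simplices (10): [0], [1], [2], [3], [4], [5], [6], [7], [8], [9]
  1-simplices (30): (30 of them)
  2-simplices (20): (20 of them)

so the chain groups are C_0 ≅ Z^10, C_1 ≅ Z^30, C_2 ≅ Z^20.

Boundary ∂_1: C_1 → C_0 maps an edge to its endpoints' difference, ∂[p,q] = q − p.
The resulting 10×30 matrix has rank 9, and its Smith normal form has invariant factors (1,1,1,1,1,1,1,1,1).

Boundary ∂_2: C_2 → C_1 maps a triangle to the signed sum of its edges. For instance
  ∂[0,3,4] = [3,4] − [0,4] + [0,3],
  ∂[0,3,6] = [3,6] − [0,6] + [0,3].
This gives a 30×20 integer matrix of rank 20; reducing to Smith normal form yields diagonal entries (1,1,1,1,1,1,1,1,1,1,1,1,1,1,1,1,1,1,1,2).

Computing H_k = (kernel of ∂_k) / (image of ∂_{k+1}):

  H_0: rank C_0 − rank ∂_1 = 10 − 9 = 1, and the invariant factors of ∂_1 are all 1, so H_0 = Z.
  H_1: rank ker ∂_1 − rank ∂_2 = (30 − 9) − 20 = 1, and ∂_2 has invariant factor 2 > 1, so H_1 = Z ⊕ Z/2.
  H_2: rank ker ∂_2 − rank ∂_3 = (20 − 20) − 0 = 0, and there is no ∂_3, so H_2 = 0.

Hence the Betti numbers are b_0 = 1, b_1 = 1, b_2 = 0.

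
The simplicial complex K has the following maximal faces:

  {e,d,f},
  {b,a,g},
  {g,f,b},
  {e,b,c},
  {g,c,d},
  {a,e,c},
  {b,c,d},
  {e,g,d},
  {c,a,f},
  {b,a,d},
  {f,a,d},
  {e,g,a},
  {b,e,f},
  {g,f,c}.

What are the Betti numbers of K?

b_0 = 1, b_1 = 2, b_2 = 1.

Take the total order a < b < c < d < e < f < g on the vertex set. Then K (dimension 2) consists of the simplices:

  0-simplices (7): a, b, c, d, e, f, g
  1-simplices (21): ab, ac, ad, ae, af, ag, bc, bd, be, bf, bg, cd, ce, cf, cg, de, df, dg, ef, eg, fg
  2-simplices (14): abd, abg, ace, acf, adf, aeg, bcd, bce, bef, bfg, cdg, cfg, def, deg

giving chain groups C_0 ≅ Z^7, C_1 ≅ Z^21, C_2 ≅ Z^14.

Boundary ∂_1: C_1 → C_0 sends each edge [p,q] (with p < q) to q − p.
The 7×21 boundary matrix has rank 6 and Smith normal form diag(1,1,1,1,1,1).

∂_2: C_2 → C_1 acts by ∂[p,q,r] = [q,r] − [p,r] + [p,q]. For instance
  ∂bfg = fg − bg + bf,
  ∂def = ef − df + de.
This gives a 21×14 integer matrix of rank 13; reducing to Smith normal form yields diagonal entries (1,1,1,1,1,1,1,1,1,1,1,1,1).

Reading off H_k = ker ∂_k / im ∂_{k+1}:

  H_0: rank C_0 − rank ∂_1 = 7 − 6 = 1, and the invariant factors of ∂_1 are all 1, so H_0 ≅ Z.
  H_1: rank ker ∂_1 − rank ∂_2 = (21 − 6) − 13 = 2, and the invariant factors of ∂_2 are all 1, so H_1 ≅ Z^2.
  H_2: rank ker ∂_2 − rank ∂_3 = (14 − 13) − 0 = 1, and there is no ∂_3, so H_2 ≅ Z.

As a check, the Euler characteristic is 7 − 21 + 14 = 0, which agrees with 1 − 2 + 1 = 0.

Hence the Betti numbers are b_0 = 1, b_1 = 2, b_2 = 1.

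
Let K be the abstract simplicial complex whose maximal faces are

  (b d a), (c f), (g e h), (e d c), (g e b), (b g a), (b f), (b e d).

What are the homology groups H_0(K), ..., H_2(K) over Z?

Take the total order a < b < c < d < e < f < g < h on the vertex set. Then K (dimension 2) consists of the simplices:

  0-simplices (8): a, b, c, d, e, f, g, h
  1-simplices (14): ab, ad, ag, bd, be, bf, bg, cd, ce, cf, de, eg, eh, gh
  2-simplices (6): abd, abg, bde, beg, cde, egh

so the chain groups are C_0 ≅ Z^8, C_1 ≅ Z^14, C_2 ≅ Z^6.

Boundary ∂_1: C_1 → C_0 sends each edge [p,q] (with p < q) to q − p.
The 8×14 boundary matrix has rank 7 and Smith normal form diag(1,1,1,1,1,1,1).

∂_2: C_2 → C_1 sends each 2-simplex [p,q,r] to [q,r] − [p,r] + [p,q]. For instance
  ∂abg = bg − ag + ab,
  ∂bde = de − be + bd.
The resulting 14×6 matrix has rank 6, and its Smith normal form has invariant factors (1,1,1,1,1,1).

Now H_k = ker ∂_k / im ∂_{k+1}, so:

  H_0: rank C_0 − rank ∂_1 = 8 − 7 = 1, and the invariant factors of ∂_1 are all 1, so H_0 ≅ Z.
  H_1: rank ker ∂_1 − rank ∂_2 = (14 − 7) − 6 = 1, and the invariant factors of ∂_2 are all 1, so H_1 ≅ Z.
  H_2: rank ker ∂_2 − rank ∂_3 = (6 − 6) − 0 = 0, and there is no ∂_3, so H_2 ≅ 0.

H_0 ≅ Z,  H_1 ≅ Z,  H_2 = 0.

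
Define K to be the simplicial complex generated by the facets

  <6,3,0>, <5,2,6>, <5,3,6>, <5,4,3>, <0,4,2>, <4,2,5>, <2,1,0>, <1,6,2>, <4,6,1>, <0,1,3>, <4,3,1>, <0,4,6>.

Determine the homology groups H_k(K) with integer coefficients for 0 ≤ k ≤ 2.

H_0 = Z,  H_1 = Z/2,  H_2 = 0.

K has 7 vertices, 18 edges, 12 triangles.
rank ∂_0 = 0, rank ∂_1 = 6 ⇒ b_0 = 7 − 0 − 6 = 1; all invariant factors of ∂_1 are 1 so no torsion. So H_0 = Z.
rank ∂_1 = 6, rank ∂_2 = 12 ⇒ b_1 = 18 − 6 − 12 = 0; ∂_2 has invariant factor(s) [2] giving torsion. So H_1 = Z/2.
rank ∂_2 = 12, rank ∂_3 = 0 ⇒ b_2 = 12 − 12 − 0 = 0. So H_2 = 0.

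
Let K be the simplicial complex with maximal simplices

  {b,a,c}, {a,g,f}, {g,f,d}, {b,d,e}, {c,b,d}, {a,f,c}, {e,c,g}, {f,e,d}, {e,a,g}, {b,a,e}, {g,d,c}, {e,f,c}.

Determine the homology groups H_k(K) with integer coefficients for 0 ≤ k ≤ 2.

Fix the vertex order a < b < c < d < e < f < g and write every simplex with vertices in increasing order. Then dim K = 2 and the simplices of K are:

  0-simplices (7): a, b, c, d, e, f, g
  1-simplices (18): ab, ac, ae, af, ag, bc, bd, be, cd, ce, cf, cg, de, df, dg, ef, eg, fg
  2-simplices (12): abc, abe, acf, aeg, afg, bcd, bde, cdg, cef, ceg, def, dfg

giving chain groups C_0 ≅ Z^7, C_1 ≅ Z^18, C_2 ≅ Z^12.

The boundary map ∂_1: C_1 → C_0 maps an edge to its endpoints' difference, ∂[p,q] = q − p. For instance
  ∂dg = g − d.
This gives a 7×18 integer matrix of rank 6; reducing to Smith normal form yields diagonal entries (1,1,1,1,1,1).

The boundary map ∂_2: C_2 → C_1 sends each 2-simplex [p,q,r] to [q,r] − [p,r] + [p,q]. For instance
  ∂abc = bc − ac + ab,
  ∂aeg = eg − ag + ae.
As a 18×12 matrix over Z this has rank 12, with invariant factors (1,1,1,1,1,1,1,1,1,1,1,2).

From H_k ≅ ker(∂_k) / im(∂_{k+1}) we obtain:

  H_0: rank C_0 − rank ∂_1 = 7 − 6 = 1, and the invariant factors of ∂_1 are all 1, so H_0 = Z.
  H_1: rank ker ∂_1 − rank ∂_2 = (18 − 6) − 12 = 0, and ∂_2 has invariant factor 2 > 1, so H_1 = Z/2.
  H_2: rank ker ∂_2 − rank ∂_3 = (12 − 12) − 0 = 0, and there is no ∂_3, so H_2 = 0.

As a check, the Euler characteristic is 7 − 18 + 12 = 1, which agrees with 1 − 0 + 0 = 1.

H_0 ≅ Z,  H_1 ≅ Z/2,  H_2 = 0.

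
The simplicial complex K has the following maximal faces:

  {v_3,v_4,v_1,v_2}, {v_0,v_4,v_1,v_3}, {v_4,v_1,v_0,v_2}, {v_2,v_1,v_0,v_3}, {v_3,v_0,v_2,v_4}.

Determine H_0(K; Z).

H_0 = Z.

Order the vertices as v_0 < v_1 < v_2 < v_3 < v_4. Listing each simplex with vertices in this order, K has dimension 3 with simplices:

  0-simplices (5): [v_0], [v_1], [v_2], [v_3], [v_4]
  1-simplices (10): [v_0,v_1], [v_0,v_2], [v_0,v_3], [v_0,v_4], [v_1,v_2], [v_1,v_3], [v_1,v_4], [v_2,v_3], [v_2,v_4], [v_3,v_4]
  2-simplices (10): [v_0,v_1,v_2], [v_0,v_1,v_3], [v_0,v_1,v_4], [v_0,v_2,v_3], [v_0,v_2,v_4], [v_0,v_3,v_4], [v_1,v_2,v_3], [v_1,v_2,v_4], [v_1,v_3,v_4], [v_2,v_3,v_4]
  3-simplices (5): [v_0,v_1,v_2,v_3], [v_0,v_1,v_2,v_4], [v_0,v_1,v_3,v_4], [v_0,v_2,v_3,v_4], [v_1,v_2,v_3,v_4]

giving chain groups C_0 ≅ Z^5, C_1 ≅ Z^10, C_2 ≅ Z^10, C_3 ≅ Z^5.

The boundary map ∂_1: C_1 → C_0 sends each edge [p,q] (with p < q) to q − p.
The 5×10 boundary matrix has rank 4 and Smith normal form diag(1,1,1,1).

Boundary ∂_2: C_2 → C_1 maps a triangle to the signed sum of its edges. For instance
  ∂[v_1,v_3,v_4] = [v_3,v_4] − [v_1,v_4] + [v_1,v_3],
  ∂[v_2,v_3,v_4] = [v_3,v_4] − [v_2,v_4] + [v_2,v_3].
This gives a 10×10 integer matrix of rank 6; reducing to Smith normal form yields diagonal entries (1,1,1,1,1,1).

∂_3: C_3 → C_2 sends each 3-simplex σ to the alternating sum Σ_i (−1)^i (σ with its i-th vertex removed). For instance
  ∂[v_0,v_1,v_2,v_4] = [v_1,v_2,v_4] − [v_0,v_2,v_4] + [v_0,v_1,v_4] − [v_0,v_1,v_2],
  ∂[v_0,v_1,v_2,v_3] = [v_1,v_2,v_3] − [v_0,v_2,v_3] + [v_0,v_1,v_3] − [v_0,v_1,v_2].
The 10×5 boundary matrix has rank 4 and Smith normal form diag(1,1,1,1).

Computing H_k = (kernel of ∂_k) / (image of ∂_{k+1}):

  H_0: rank C_0 − rank ∂_1 = 5 − 4 = 1, and the invariant factors of ∂_1 are all 1, so H_0 ≅ Z.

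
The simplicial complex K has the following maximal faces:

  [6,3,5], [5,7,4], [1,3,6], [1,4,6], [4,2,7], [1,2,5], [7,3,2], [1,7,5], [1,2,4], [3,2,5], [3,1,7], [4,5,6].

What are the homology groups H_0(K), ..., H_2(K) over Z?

H_0 ≅ Z,  H_1 ≅ Z_2,  H_2 = 0.

We work with the vertex ordering 1 < 2 < 3 < 4 < 5 < 6 < 7. The simplices of K, each written with vertices in increasing order, are:

  0-simplices (7): [1], [2], [3], [4], [5], [6], [7]
  1-simplices (18): [1,2], [1,3], [1,4], [1,5], [1,6], [1,7], [2,3], [2,4], [2,5], [2,7], [3,5], [3,6], [3,7], [4,5], [4,6], [4,7], [5,6], [5,7]
  2-simplices (12): [1,2,4], [1,2,5], [1,3,6], [1,3,7], [1,4,6], [1,5,7], [2,3,5], [2,3,7], [2,4,7], [3,5,6], [4,5,6], [4,5,7]

so the chain groups are C_0 ≅ Z^7, C_1 ≅ Z^18, C_2 ≅ Z^12.

∂_1: C_1 → C_0 maps an edge to its endpoints' difference, ∂[p,q] = q − p.
The resulting 7×18 matrix has rank 6, and its Smith normal form has invariant factors (1,1,1,1,1,1).

Boundary ∂_2: C_2 → C_1 acts by ∂[p,q,r] = [q,r] − [p,r] + [p,q]. For instance
  ∂[2,3,5] = [3,5] − [2,5] + [2,3],
  ∂[3,5,6] = [5,6] − [3,6] + [3,5].
The 18×12 boundary matrix has rank 12 and Smith normal form diag(1,1,1,1,1,1,1,1,1,1,1,2).

From H_k ≅ ker(∂_k) / im(∂_{k+1}) we obtain:

  H_0: rank C_0 − rank ∂_1 = 7 − 6 = 1, and the invariant factors of ∂_1 are all 1, so H_0 = Z.
  H_1: rank ker ∂_1 − rank ∂_2 = (18 − 6) − 12 = 0, and ∂_2 has invariant factor 2 > 1, so H_1 = Z_2.
  H_2: rank ker ∂_2 − rank ∂_3 = (12 − 12) − 0 = 0, and there is no ∂_3, so H_2 = 0.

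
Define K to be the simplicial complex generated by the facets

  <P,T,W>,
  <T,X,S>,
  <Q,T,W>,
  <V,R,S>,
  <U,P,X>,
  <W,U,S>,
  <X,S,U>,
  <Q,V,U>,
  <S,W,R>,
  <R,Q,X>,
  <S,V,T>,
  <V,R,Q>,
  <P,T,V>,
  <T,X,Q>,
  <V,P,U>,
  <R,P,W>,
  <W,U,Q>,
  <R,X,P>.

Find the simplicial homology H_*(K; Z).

H_0 = Z,  H_1 = Z^2,  H_2 = Z.

Order the vertices as P < Q < R < S < T < U < V < W < X. Listing each simplex with vertices in this order, K has dimension 2 with simplices:

  0-simplices (9): P, Q, R, S, T, U, V, W, X
  1-simplices (27): PR, PT, PU, PV, PW, PX, QR, QT, QU, QV, QW, QX, RS, RV, RW, RX, ST, SU, SV, SW, SX, TV, TW, TX, UV, UW, UX
  2-simplices (18): PRW, PRX, PTV, PTW, PUV, PUX, QRV, QRX, QTW, QTX, QUV, QUW, RSV, RSW, STV, STX, SUW, SUX

Hence C_0 ≅ Z^9, C_1 ≅ Z^27, C_2 ≅ Z^18.

∂_1: C_1 → C_0 sends each edge [p,q] (with p < q) to q − p.
This gives a 9×27 integer matrix of rank 8; reducing to Smith normal form yields diagonal entries (1,1,1,1,1,1,1,1).

The boundary map ∂_2: C_2 → C_1 sends each 2-simplex [p,q,r] to [q,r] − [p,r] + [p,q]. For instance
  ∂PUX = UX − PX + PU,
  ∂QUW = UW − QW + QU.
The resulting 27×18 matrix has rank 17, and its Smith normal form has invariant factors (1,1,1,1,1,1,1,1,1,1,1,1,1,1,1,1,1).

Now H_k = ker ∂_k / im ∂_{k+1}, so:

  H_0: rank C_0 − rank ∂_1 = 9 − 8 = 1, and the invariant factors of ∂_1 are all 1, so H_0 = Z.
  H_1: rank ker ∂_1 − rank ∂_2 = (27 − 8) − 17 = 2, and the invariant factors of ∂_2 are all 1, so H_1 = Z^2.
  H_2: rank ker ∂_2 − rank ∂_3 = (18 − 17) − 0 = 1, and there is no ∂_3, so H_2 = Z.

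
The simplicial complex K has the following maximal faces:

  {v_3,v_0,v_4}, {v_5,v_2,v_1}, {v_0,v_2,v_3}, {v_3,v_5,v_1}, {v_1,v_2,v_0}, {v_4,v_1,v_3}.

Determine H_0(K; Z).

We work with the vertex ordering v_0 < v_1 < v_2 < v_3 < v_4 < v_5. The simplices of K, each written with vertices in increasing order, are:

  0-simplices (6): [v_0], [v_1], [v_2], [v_3], [v_4], [v_5]
  1-simplices (12): [v_0,v_1], [v_0,v_2], [v_0,v_3], [v_0,v_4], [v_1,v_2], [v_1,v_3], [v_1,v_4], [v_1,v_5], [v_2,v_3], [v_2,v_5], [v_3,v_4], [v_3,v_5]
  2-simplices (6): [v_0,v_1,v_2], [v_0,v_2,v_3], [v_0,v_3,v_4], [v_1,v_2,v_5], [v_1,v_3,v_4], [v_1,v_3,v_5]

Hence C_0 ≅ Z^6, C_1 ≅ Z^12, C_2 ≅ Z^6.

Boundary ∂_1: C_1 → C_0 sends each edge [p,q] (with p < q) to q − p.
As a 6×12 matrix over Z this has rank 5, with invariant factors (1,1,1,1,1).

Boundary ∂_2: C_2 → C_1 maps a triangle to the signed sum of its edges. For instance
  ∂[v_0,v_3,v_4] = [v_3,v_4] − [v_0,v_4] + [v_0,v_3],
  ∂[v_1,v_3,v_4] = [v_3,v_4] − [v_1,v_4] + [v_1,v_3].
The 12×6 boundary matrix has rank 6 and Smith normal form diag(1,1,1,1,1,1).

From H_k ≅ ker(∂_k) / im(∂_{k+1}) we obtain:

  H_0: rank C_0 − rank ∂_1 = 6 − 5 = 1, and the invariant factors of ∂_1 are all 1, so H_0 = Z.

(K is a triangulation of the cylinder S^1 x I.)

H_0 ≅ Z.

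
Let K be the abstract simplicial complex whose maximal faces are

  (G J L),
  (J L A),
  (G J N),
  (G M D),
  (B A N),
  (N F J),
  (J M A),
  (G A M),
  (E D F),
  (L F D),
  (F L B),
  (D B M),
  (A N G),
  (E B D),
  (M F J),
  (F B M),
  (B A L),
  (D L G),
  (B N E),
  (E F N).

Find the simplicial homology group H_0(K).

H_0 = Z.

Order the vertices as A < B < D < E < F < G < J < L < M < N. Listing each simplex with vertices in this order, K has dimension 2 with simplices:

  0-simplices (10): A, B, D, E, F, G, J, L, M, N
  1-simplices (30): AB, AG, AJ, AL, AM, AN, BD, BE, BF, BL, BM, BN, DE, DF, DG, DL, DM, EF, EN, FJ, FL, FM, FN, GJ, GL, GM, GN, JL, JM, JN
  2-simplices (20): ABL, ABN, AGM, AGN, AJL, AJM, BDE, BDM, BEN, BFL, BFM, DEF, DFL, DGL, DGM, EFN, FJM, FJN, GJL, GJN

so the chain groups are C_0 ≅ Z^10, C_1 ≅ Z^30, C_2 ≅ Z^20.

Boundary ∂_1: C_1 → C_0 maps an edge to its endpoints' difference, ∂[p,q] = q − p. For instance
  ∂AB = B − A.
This gives a 10×30 integer matrix of rank 9; reducing to Smith normal form yields diagonal entries (1,1,1,1,1,1,1,1,1).

The boundary map ∂_2: C_2 → C_1 maps a triangle to the signed sum of its edges. For instance
  ∂GJN = JN − GN + GJ,
  ∂BFL = FL − BL + BF.
The 30×20 boundary matrix has rank 20 and Smith normal form diag(1,1,1,1,1,1,1,1,1,1,1,1,1,1,1,1,1,1,1,2).

Now H_k = ker ∂_k / im ∂_{k+1}, so:

  H_0: rank C_0 − rank ∂_1 = 10 − 9 = 1, and the invariant factors of ∂_1 are all 1, so H_0 = Z.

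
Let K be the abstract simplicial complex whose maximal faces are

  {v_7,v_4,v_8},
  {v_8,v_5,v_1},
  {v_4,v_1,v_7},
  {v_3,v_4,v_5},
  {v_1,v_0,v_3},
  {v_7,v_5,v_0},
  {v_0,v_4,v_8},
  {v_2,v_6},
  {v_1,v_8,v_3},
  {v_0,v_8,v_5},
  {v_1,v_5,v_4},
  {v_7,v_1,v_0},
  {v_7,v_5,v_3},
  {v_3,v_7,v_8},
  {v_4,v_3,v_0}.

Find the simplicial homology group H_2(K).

Order the vertices as v_0 < v_1 < v_2 < v_3 < v_4 < v_5 < v_6 < v_7 < v_8. Listing each simplex with vertices in this order, K has dimension 2 with simplices:

  0-simplices (9): [v_0], [v_1], [v_2], [v_3], [v_4], [v_5], [v_6], [v_7], [v_8]
  1-simplices (22): (22 of them)
  2-simplices (14): (14 of them)

giving chain groups C_0 ≅ Z^9, C_1 ≅ Z^22, C_2 ≅ Z^14.

Boundary ∂_1: C_1 → C_0 maps an edge to its endpoints' difference, ∂[p,q] = q − p.
The 9×22 boundary matrix has rank 7 and Smith normal form diag(1,1,1,1,1,1,1).

The boundary map ∂_2: C_2 → C_1 sends each 2-simplex [p,q,r] to [q,r] − [p,r] + [p,q]. For instance
  ∂[v_0,v_1,v_7] = [v_1,v_7] − [v_0,v_7] + [v_0,v_1],
  ∂[v_1,v_3,v_8] = [v_3,v_8] − [v_1,v_8] + [v_1,v_3].
The 22×14 boundary matrix has rank 13 and Smith normal form diag(1,1,1,1,1,1,1,1,1,1,1,1,1).

Now H_k = ker ∂_k / im ∂_{k+1}, so:

  H_2: rank ker ∂_2 − rank ∂_3 = (14 − 13) − 0 = 1, and there is no ∂_3, so H_2 = Z.

H_2 = Z.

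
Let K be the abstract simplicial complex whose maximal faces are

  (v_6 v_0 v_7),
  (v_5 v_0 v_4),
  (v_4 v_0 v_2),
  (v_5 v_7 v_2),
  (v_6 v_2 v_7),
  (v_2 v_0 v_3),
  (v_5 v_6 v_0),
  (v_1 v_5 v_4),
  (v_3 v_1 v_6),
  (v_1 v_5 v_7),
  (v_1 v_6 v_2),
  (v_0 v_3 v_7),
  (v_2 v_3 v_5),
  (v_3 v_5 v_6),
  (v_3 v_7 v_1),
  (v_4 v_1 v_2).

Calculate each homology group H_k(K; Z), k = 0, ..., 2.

K has 8 vertices, 24 edges, 16 triangles.
rank ∂_0 = 0, rank ∂_1 = 7 ⇒ b_0 = 8 − 0 − 7 = 1; all invariant factors of ∂_1 are 1 so no torsion. So H_0 ≅ Z.
rank ∂_1 = 7, rank ∂_2 = 15 ⇒ b_1 = 24 − 7 − 15 = 2; all invariant factors of ∂_2 are 1 so no torsion. So H_1 ≅ Z^2.
rank ∂_2 = 15, rank ∂_3 = 0 ⇒ b_2 = 16 − 15 − 0 = 1. So H_2 ≅ Z.

H_0 = Z,  H_1 = Z^2,  H_2 = Z.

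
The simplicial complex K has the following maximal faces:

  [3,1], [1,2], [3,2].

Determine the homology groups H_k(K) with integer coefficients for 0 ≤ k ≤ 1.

Fix the vertex order 1 < 2 < 3 and write every simplex with vertices in increasing order. Then dim K = 1 and the simplices of K are:

  0-simplices (3): [1], [2], [3]
  1-simplices (3): [1,2], [1,3], [2,3]

giving chain groups C_0 ≅ Z^3, C_1 ≅ Z^3.

The boundary map ∂_1: C_1 → C_0 sends each edge [p,q] (with p < q) to q − p. For instance
  ∂[2,3] = [3] − [2].
The 3×3 boundary matrix has rank 2 and Smith normal form diag(1,1).

From H_k ≅ ker(∂_k) / im(∂_{k+1}) we obtain:

  H_0: rank C_0 − rank ∂_1 = 3 − 2 = 1, and the invariant factors of ∂_1 are all 1, so H_0 = Z.
  H_1: rank ker ∂_1 − rank ∂_2 = (3 − 2) − 0 = 1, and there is no ∂_2, so H_1 = Z.

As a check, the Euler characteristic is 3 − 3 = 0, which agrees with 1 − 1 = 0.
(K is a triangulation of the circle S^1.)

H_0 ≅ Z,  H_1 ≅ Z.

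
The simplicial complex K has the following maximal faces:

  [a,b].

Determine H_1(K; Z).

H_1 ≅ 0.

Order the vertices as a < b. Listing each simplex with vertices in this order, K has dimension 1 with simplices:

  0-simplices (2): a, b
  1-simplices (1): ab

so the chain groups are C_0 ≅ Z^2, C_1 ≅ Z^1.

Boundary ∂_1: C_1 → C_0 is given by ∂[p,q] = [q] − [p]. For instance
  ∂ab = b − a.
As a 2×1 matrix over Z this has rank 1, with invariant factors (1).

From H_k ≅ ker(∂_k) / im(∂_{k+1}) we obtain:

  H_1: rank ker ∂_1 − rank ∂_2 = (1 − 1) − 0 = 0, and there is no ∂_2, so H_1 ≅ 0.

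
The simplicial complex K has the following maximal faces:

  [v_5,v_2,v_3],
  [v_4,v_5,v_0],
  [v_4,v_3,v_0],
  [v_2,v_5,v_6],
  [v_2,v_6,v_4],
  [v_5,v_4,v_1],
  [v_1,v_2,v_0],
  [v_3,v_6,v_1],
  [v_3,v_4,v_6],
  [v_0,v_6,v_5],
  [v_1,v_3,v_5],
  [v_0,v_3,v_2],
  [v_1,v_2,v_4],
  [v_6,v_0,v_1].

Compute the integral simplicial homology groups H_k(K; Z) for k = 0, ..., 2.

H_0 ≅ Z,  H_1 ≅ Z^2,  H_2 ≅ Z.

Take the total order v_0 < v_1 < v_2 < v_3 < v_4 < v_5 < v_6 on the vertex set. Then K (dimension 2) consists of the simplices:

  0-simplices (7): [v_0], [v_1], [v_2], [v_3], [v_4], [v_5], [v_6]
  1-simplices (21): (21 of them)
  2-simplices (14): (14 of them)

so the chain groups are C_0 ≅ Z^7, C_1 ≅ Z^21, C_2 ≅ Z^14.

∂_1: C_1 → C_0 maps an edge to its endpoints' difference, ∂[p,q] = q − p. For instance
  ∂[v_5,v_6] = [v_6] − [v_5].
As a 7×21 matrix over Z this has rank 6, with invariant factors (1,1,1,1,1,1).

Boundary ∂_2: C_2 → C_1 maps a triangle to the signed sum of its edges. For instance
  ∂[v_1,v_3,v_5] = [v_3,v_5] − [v_1,v_5] + [v_1,v_3],
  ∂[v_0,v_1,v_6] = [v_1,v_6] − [v_0,v_6] + [v_0,v_1].
This gives a 21×14 integer matrix of rank 13; reducing to Smith normal form yields diagonal entries (1,1,1,1,1,1,1,1,1,1,1,1,1).

Computing H_k = (kernel of ∂_k) / (image of ∂_{k+1}):

  H_0: rank C_0 − rank ∂_1 = 7 − 6 = 1, and the invariant factors of ∂_1 are all 1, so H_0 = Z.
  H_1: rank ker ∂_1 − rank ∂_2 = (21 − 6) − 13 = 2, and the invariant factors of ∂_2 are all 1, so H_1 = Z^2.
  H_2: rank ker ∂_2 − rank ∂_3 = (14 − 13) − 0 = 1, and there is no ∂_3, so H_2 = Z.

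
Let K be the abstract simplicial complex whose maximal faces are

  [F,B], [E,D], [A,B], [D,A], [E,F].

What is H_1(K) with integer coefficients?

Take the total order A < B < D < E < F on the vertex set. Then K (dimension 1) consists of the simplices:

  0-simplices (5): A, B, D, E, F
  1-simplices (5): AB, AD, BF, DE, EF

giving chain groups C_0 ≅ Z^5, C_1 ≅ Z^5.

Boundary ∂_1: C_1 → C_0 is given by ∂[p,q] = [q] − [p]. For instance
  ∂DE = E − D.
This gives a 5×5 integer matrix of rank 4; reducing to Smith normal form yields diagonal entries (1,1,1,1).

Now H_k = ker ∂_k / im ∂_{k+1}, so:

  H_1: rank ker ∂_1 − rank ∂_2 = (5 − 4) − 0 = 1, and there is no ∂_2, so H_1 = Z.

H_1 ≅ Z.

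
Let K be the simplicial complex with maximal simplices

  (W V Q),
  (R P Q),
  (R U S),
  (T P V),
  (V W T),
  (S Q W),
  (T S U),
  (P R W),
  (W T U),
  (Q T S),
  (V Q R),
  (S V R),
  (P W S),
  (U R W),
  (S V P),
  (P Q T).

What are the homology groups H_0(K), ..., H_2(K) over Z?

K has 8 vertices, 24 edges, 16 triangles.
rank ∂_0 = 0, rank ∂_1 = 7 ⇒ b_0 = 8 − 0 − 7 = 1; all invariant factors of ∂_1 are 1 so no torsion. So H_0 = Z.
rank ∂_1 = 7, rank ∂_2 = 15 ⇒ b_1 = 24 − 7 − 15 = 2; all invariant factors of ∂_2 are 1 so no torsion. So H_1 = Z^2.
rank ∂_2 = 15, rank ∂_3 = 0 ⇒ b_2 = 16 − 15 − 0 = 1. So H_2 = Z.

H_0 ≅ Z,  H_1 ≅ Z^2,  H_2 ≅ Z.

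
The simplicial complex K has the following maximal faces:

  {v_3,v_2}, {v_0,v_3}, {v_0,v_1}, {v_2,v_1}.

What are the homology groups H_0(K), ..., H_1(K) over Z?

H_0 ≅ Z,  H_1 ≅ Z.

We work with the vertex ordering v_0 < v_1 < v_2 < v_3. The simplices of K, each written with vertices in increasing order, are:

  0-simplices (4): [v_0], [v_1], [v_2], [v_3]
  1-simplices (4): [v_0,v_1], [v_0,v_3], [v_1,v_2], [v_2,v_3]

giving chain groups C_0 ≅ Z^4, C_1 ≅ Z^4.

∂_1: C_1 → C_0 sends each edge [p,q] (with p < q) to q − p.
The 4×4 boundary matrix has rank 3 and Smith normal form diag(1,1,1).

Computing H_k = (kernel of ∂_k) / (image of ∂_{k+1}):

  H_0: rank C_0 − rank ∂_1 = 4 − 3 = 1, and the invariant factors of ∂_1 are all 1, so H_0 = Z.
  H_1: rank ker ∂_1 − rank ∂_2 = (4 − 3) − 0 = 1, and there is no ∂_2, so H_1 = Z.

As a check, the Euler characteristic is 4 − 4 = 0, which agrees with 1 − 1 = 0.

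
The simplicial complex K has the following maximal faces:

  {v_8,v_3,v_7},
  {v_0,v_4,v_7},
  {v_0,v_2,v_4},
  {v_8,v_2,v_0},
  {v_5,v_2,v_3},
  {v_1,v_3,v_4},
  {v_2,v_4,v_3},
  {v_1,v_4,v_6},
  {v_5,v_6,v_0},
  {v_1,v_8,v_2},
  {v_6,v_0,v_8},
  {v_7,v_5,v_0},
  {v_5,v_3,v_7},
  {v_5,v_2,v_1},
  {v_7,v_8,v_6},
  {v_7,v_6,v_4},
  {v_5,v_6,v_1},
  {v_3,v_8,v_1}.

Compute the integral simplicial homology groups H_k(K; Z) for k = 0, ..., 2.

Take the total order v_0 < v_1 < v_2 < v_3 < v_4 < v_5 < v_6 < v_7 < v_8 on the vertex set. Then K (dimension 2) consists of the simplices:

  0-simplices (9): [v_0], [v_1], [v_2], [v_3], [v_4], [v_5], [v_6], [v_7], [v_8]
  1-simplices (27): (27 of them)
  2-simplices (18): (18 of them)

so the chain groups are C_0 ≅ Z^9, C_1 ≅ Z^27, C_2 ≅ Z^18.

∂_1: C_1 → C_0 maps an edge to its endpoints' difference, ∂[p,q] = q − p.
As a 9×27 matrix over Z this has rank 8, with invariant factors (1,1,1,1,1,1,1,1).

∂_2: C_2 → C_1 maps a triangle to the signed sum of its edges. For instance
  ∂[v_0,v_4,v_7] = [v_4,v_7] − [v_0,v_7] + [v_0,v_4],
  ∂[v_0,v_6,v_8] = [v_6,v_8] − [v_0,v_8] + [v_0,v_6].
The resulting 27×18 matrix has rank 18, and its Smith normal form has invariant factors (1,1,1,1,1,1,1,1,1,1,1,1,1,1,1,1,1,2).

Now H_k = ker ∂_k / im ∂_{k+1}, so:

  H_0: rank C_0 − rank ∂_1 = 9 − 8 = 1, and the invariant factors of ∂_1 are all 1, so H_0 ≅ Z.
  H_1: rank ker ∂_1 − rank ∂_2 = (27 − 8) − 18 = 1, and ∂_2 has invariant factor 2 > 1, so H_1 ≅ Z ⊕ Z_2.
  H_2: rank ker ∂_2 − rank ∂_3 = (18 − 18) − 0 = 0, and there is no ∂_3, so H_2 ≅ 0.

As a check, the Euler characteristic is 9 − 27 + 18 = 0, which agrees with 1 − 1 + 0 = 0.

H_0 = Z,  H_1 = Z ⊕ Z_2,  H_2 = 0.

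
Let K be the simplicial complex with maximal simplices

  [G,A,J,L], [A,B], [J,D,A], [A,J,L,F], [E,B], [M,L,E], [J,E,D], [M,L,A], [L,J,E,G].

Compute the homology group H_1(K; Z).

H_1 = Z.

Order the vertices as A < B < D < E < F < G < J < L < M. Listing each simplex with vertices in this order, K has dimension 3 with simplices:

  0-simplices (9): A, B, D, E, F, G, J, L, M
  1-simplices (20): AB, AD, AF, AG, AJ, AL, AM, BE, DE, DJ, EG, EJ, EL, EM, FJ, FL, GJ, GL, JL, LM
  2-simplices (14): ADJ, AFJ, AFL, AGJ, AGL, AJL, ALM, DEJ, EGJ, EGL, EJL, ELM, FJL, GJL
  3-simplices (3): AFJL, AGJL, EGJL

giving chain groups C_0 ≅ Z^9, C_1 ≅ Z^20, C_2 ≅ Z^14, C_3 ≅ Z^3.

The boundary map ∂_1: C_1 → C_0 maps an edge to its endpoints' difference, ∂[p,q] = q − p. For instance
  ∂LM = M − L.
This gives a 9×20 integer matrix of rank 8; reducing to Smith normal form yields diagonal entries (1,1,1,1,1,1,1,1).

Boundary ∂_2: C_2 → C_1 maps a triangle to the signed sum of its edges. For instance
  ∂EGJ = GJ − EJ + EG,
  ∂AGJ = GJ − AJ + AG.
The 20×14 boundary matrix has rank 11 and Smith normal form diag(1,1,1,1,1,1,1,1,1,1,1).

Boundary ∂_3: C_3 → C_2 sends each 3-simplex σ to the alternating sum Σ_i (−1)^i (σ with its i-th vertex removed). For instance
  ∂AGJL = GJL − AJL + AGL − AGJ,
  ∂AFJL = FJL − AJL + AFL − AFJ.
The 14×3 boundary matrix has rank 3 and Smith normal form diag(1,1,1).

Now H_k = ker ∂_k / im ∂_{k+1}, so:

  H_1: rank ker ∂_1 − rank ∂_2 = (20 − 8) − 11 = 1, and the invariant factors of ∂_2 are all 1, so H_1 = Z.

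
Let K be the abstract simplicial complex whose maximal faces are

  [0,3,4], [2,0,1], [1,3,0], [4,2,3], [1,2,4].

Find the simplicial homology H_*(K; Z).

H_0 ≅ Z,  H_1 ≅ Z,  H_2 = 0.

Take the total order 0 < 1 < 2 < 3 < 4 on the vertex set. Then K (dimension 2) consists of the simplices:

  0-simplices (5): [0], [1], [2], [3], [4]
  1-simplices (10): [0,1], [0,2], [0,3], [0,4], [1,2], [1,3], [1,4], [2,3], [2,4], [3,4]
  2-simplices (5): [0,1,2], [0,1,3], [0,3,4], [1,2,4], [2,3,4]

giving chain groups C_0 ≅ Z^5, C_1 ≅ Z^10, C_2 ≅ Z^5.

∂_1: C_1 → C_0 maps an edge to its endpoints' difference, ∂[p,q] = q − p. For instance
  ∂[0,1] = [1] − [0].
This gives a 5×10 integer matrix of rank 4; reducing to Smith normal form yields diagonal entries (1,1,1,1).

∂_2: C_2 → C_1 sends each 2-simplex [p,q,r] to [q,r] − [p,r] + [p,q]. For instance
  ∂[2,3,4] = [3,4] − [2,4] + [2,3],
  ∂[0,1,3] = [1,3] − [0,3] + [0,1].
This gives a 10×5 integer matrix of rank 5; reducing to Smith normal form yields diagonal entries (1,1,1,1,1).

Now H_k = ker ∂_k / im ∂_{k+1}, so:

  H_0: rank C_0 − rank ∂_1 = 5 − 4 = 1, and the invariant factors of ∂_1 are all 1, so H_0 = Z.
  H_1: rank ker ∂_1 − rank ∂_2 = (10 − 4) − 5 = 1, and the invariant factors of ∂_2 are all 1, so H_1 = Z.
  H_2: rank ker ∂_2 − rank ∂_3 = (5 − 5) − 0 = 0, and there is no ∂_3, so H_2 = 0.

(K is a triangulation of the Möbius band.)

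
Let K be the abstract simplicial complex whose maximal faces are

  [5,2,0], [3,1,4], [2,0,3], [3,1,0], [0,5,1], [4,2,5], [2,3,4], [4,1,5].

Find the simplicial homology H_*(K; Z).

K has 6 vertices, 12 edges, 8 triangles.
rank ∂_0 = 0, rank ∂_1 = 5 ⇒ b_0 = 6 − 0 − 5 = 1; all invariant factors of ∂_1 are 1 so no torsion. So H_0 = Z.
rank ∂_1 = 5, rank ∂_2 = 7 ⇒ b_1 = 12 − 5 − 7 = 0; all invariant factors of ∂_2 are 1 so no torsion. So H_1 = 0.
rank ∂_2 = 7, rank ∂_3 = 0 ⇒ b_2 = 8 − 7 − 0 = 1. So H_2 = Z.

H_0 ≅ Z,  H_1 = 0,  H_2 ≅ Z.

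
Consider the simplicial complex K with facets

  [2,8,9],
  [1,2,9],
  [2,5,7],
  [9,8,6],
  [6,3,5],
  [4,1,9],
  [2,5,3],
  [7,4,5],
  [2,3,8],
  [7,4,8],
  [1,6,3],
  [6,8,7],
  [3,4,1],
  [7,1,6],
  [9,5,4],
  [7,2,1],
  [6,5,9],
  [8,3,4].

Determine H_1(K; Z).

Take the total order 1 < 2 < 3 < 4 < 5 < 6 < 7 < 8 < 9 on the vertex set. Then K (dimension 2) consists of the simplices:

  0-simplices (9): [1], [2], [3], [4], [5], [6], [7], [8], [9]
  1-simplices (27): (27 of them)
  2-simplices (18): [1,2,7], [1,2,9], [1,3,4], [1,3,6], [1,4,9], [1,6,7], [2,3,5], [2,3,8], [2,5,7], [2,8,9], [3,4,8], [3,5,6], [4,5,7], [4,5,9], [4,7,8], [5,6,9], [6,7,8], [6,8,9]

Hence C_0 ≅ Z^9, C_1 ≅ Z^27, C_2 ≅ Z^18.

∂_1: C_1 → C_0 is given by ∂[p,q] = [q] − [p].
This gives a 9×27 integer matrix of rank 8; reducing to Smith normal form yields diagonal entries (1,1,1,1,1,1,1,1).

The boundary map ∂_2: C_2 → C_1 acts by ∂[p,q,r] = [q,r] − [p,r] + [p,q]. For instance
  ∂[2,3,8] = [3,8] − [2,8] + [2,3],
  ∂[2,3,5] = [3,5] − [2,5] + [2,3].
This gives a 27×18 integer matrix of rank 17; reducing to Smith normal form yields diagonal entries (1,1,1,1,1,1,1,1,1,1,1,1,1,1,1,1,1).

Reading off H_k = ker ∂_k / im ∂_{k+1}:

  H_1: rank ker ∂_1 − rank ∂_2 = (27 − 8) − 17 = 2, and the invariant factors of ∂_2 are all 1, so H_1 ≅ Z^2.

H_1 = Z^2.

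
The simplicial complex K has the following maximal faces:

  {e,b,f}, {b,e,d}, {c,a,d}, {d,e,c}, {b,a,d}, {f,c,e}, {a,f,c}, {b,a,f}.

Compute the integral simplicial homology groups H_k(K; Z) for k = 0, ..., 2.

Take the total order a < b < c < d < e < f on the vertex set. Then K (dimension 2) consists of the simplices:

  0-simplices (6): a, b, c, d, e, f
  1-simplices (12): ab, ac, ad, af, bd, be, bf, cd, ce, cf, de, ef
  2-simplices (8): abd, abf, acd, acf, bde, bef, cde, cef

giving chain groups C_0 ≅ Z^6, C_1 ≅ Z^12, C_2 ≅ Z^8.

Boundary ∂_1: C_1 → C_0 is given by ∂[p,q] = [q] − [p].
The resulting 6×12 matrix has rank 5, and its Smith normal form has invariant factors (1,1,1,1,1).

Boundary ∂_2: C_2 → C_1 maps a triangle to the signed sum of its edges. For instance
  ∂abf = bf − af + ab,
  ∂abd = bd − ad + ab.
As a 12×8 matrix over Z this has rank 7, with invariant factors (1,1,1,1,1,1,1).

From H_k ≅ ker(∂_k) / im(∂_{k+1}) we obtain:

  H_0: rank C_0 − rank ∂_1 = 6 − 5 = 1, and the invariant factors of ∂_1 are all 1, so H_0 ≅ Z.
  H_1: rank ker ∂_1 − rank ∂_2 = (12 − 5) − 7 = 0, and the invariant factors of ∂_2 are all 1, so H_1 ≅ 0.
  H_2: rank ker ∂_2 − rank ∂_3 = (8 − 7) − 0 = 1, and there is no ∂_3, so H_2 ≅ Z.

As a check, the Euler characteristic is 6 − 12 + 8 = 2, which agrees with 1 − 0 + 1 = 2.

H_0 ≅ Z,  H_1 = 0,  H_2 ≅ Z.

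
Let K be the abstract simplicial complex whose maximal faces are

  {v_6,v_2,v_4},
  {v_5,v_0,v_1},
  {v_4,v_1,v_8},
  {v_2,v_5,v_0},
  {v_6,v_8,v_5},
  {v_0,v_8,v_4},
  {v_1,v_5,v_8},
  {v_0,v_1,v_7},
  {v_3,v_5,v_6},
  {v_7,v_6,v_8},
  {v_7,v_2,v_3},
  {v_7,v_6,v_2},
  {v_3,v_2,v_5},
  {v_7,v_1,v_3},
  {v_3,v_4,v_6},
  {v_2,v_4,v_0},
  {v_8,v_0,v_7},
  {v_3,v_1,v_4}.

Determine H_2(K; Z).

H_2 ≅ 0.

K has 9 vertices, 27 edges, 18 triangles.
rank ∂_2 = 18, rank ∂_3 = 0 ⇒ b_2 = 18 − 18 − 0 = 0. So H_2 ≅ 0.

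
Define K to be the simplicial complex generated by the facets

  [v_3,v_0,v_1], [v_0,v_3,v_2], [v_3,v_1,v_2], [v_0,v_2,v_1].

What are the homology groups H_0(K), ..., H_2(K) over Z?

Order the vertices as v_0 < v_1 < v_2 < v_3. Listing each simplex with vertices in this order, K has dimension 2 with simplices:

  0-simplices (4): [v_0], [v_1], [v_2], [v_3]
  1-simplices (6): [v_0,v_1], [v_0,v_2], [v_0,v_3], [v_1,v_2], [v_1,v_3], [v_2,v_3]
  2-simplices (4): [v_0,v_1,v_2], [v_0,v_1,v_3], [v_0,v_2,v_3], [v_1,v_2,v_3]

so the chain groups are C_0 ≅ Z^4, C_1 ≅ Z^6, C_2 ≅ Z^4.

∂_1: C_1 → C_0 maps an edge to its endpoints' difference, ∂[p,q] = q − p. For instance
  ∂[v_0,v_3] = [v_3] − [v_0].
The 4×6 boundary matrix has rank 3 and Smith normal form diag(1,1,1).

The boundary map ∂_2: C_2 → C_1 sends each 2-simplex [p,q,r] to [q,r] − [p,r] + [p,q]. For instance
  ∂[v_1,v_2,v_3] = [v_2,v_3] − [v_1,v_3] + [v_1,v_2],
  ∂[v_0,v_1,v_3] = [v_1,v_3] − [v_0,v_3] + [v_0,v_1].
This gives a 6×4 integer matrix of rank 3; reducing to Smith normal form yields diagonal entries (1,1,1).

Computing H_k = (kernel of ∂_k) / (image of ∂_{k+1}):

  H_0: rank C_0 − rank ∂_1 = 4 − 3 = 1, and the invariant factors of ∂_1 are all 1, so H_0 = Z.
  H_1: rank ker ∂_1 − rank ∂_2 = (6 − 3) − 3 = 0, and the invariant factors of ∂_2 are all 1, so H_1 = 0.
  H_2: rank ker ∂_2 − rank ∂_3 = (4 − 3) − 0 = 1, and there is no ∂_3, so H_2 = Z.

H_0 ≅ Z,  H_1 = 0,  H_2 ≅ Z.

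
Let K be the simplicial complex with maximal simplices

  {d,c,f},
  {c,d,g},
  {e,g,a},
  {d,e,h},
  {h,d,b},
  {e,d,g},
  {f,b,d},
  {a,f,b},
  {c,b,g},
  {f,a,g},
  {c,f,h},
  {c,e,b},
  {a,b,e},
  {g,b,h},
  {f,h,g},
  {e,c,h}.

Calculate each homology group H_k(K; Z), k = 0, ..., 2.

H_0 ≅ Z,  H_1 ≅ Z^2,  H_2 ≅ Z.

We work with the vertex ordering a < b < c < d < e < f < g < h. The simplices of K, each written with vertices in increasing order, are:

  0-simplices (8): a, b, c, d, e, f, g, h
  1-simplices (24): ab, ae, af, ag, bc, bd, be, bf, bg, bh, cd, ce, cf, cg, ch, de, df, dg, dh, eg, eh, fg, fh, gh
  2-simplices (16): abe, abf, aeg, afg, bce, bcg, bdf, bdh, bgh, cdf, cdg, ceh, cfh, deg, deh, fgh

giving chain groups C_0 ≅ Z^8, C_1 ≅ Z^24, C_2 ≅ Z^16.

Boundary ∂_1: C_1 → C_0 sends each edge [p,q] (with p < q) to q − p. For instance
  ∂fg = g − f.
The 8×24 boundary matrix has rank 7 and Smith normal form diag(1,1,1,1,1,1,1).

∂_2: C_2 → C_1 maps a triangle to the signed sum of its edges. For instance
  ∂bdh = dh − bh + bd,
  ∂bcg = cg − bg + bc.
The 24×16 boundary matrix has rank 15 and Smith normal form diag(1,1,1,1,1,1,1,1,1,1,1,1,1,1,1).

From H_k ≅ ker(∂_k) / im(∂_{k+1}) we obtain:

  H_0: rank C_0 − rank ∂_1 = 8 − 7 = 1, and the invariant factors of ∂_1 are all 1, so H_0 = Z.
  H_1: rank ker ∂_1 − rank ∂_2 = (24 − 7) − 15 = 2, and the invariant factors of ∂_2 are all 1, so H_1 = Z^2.
  H_2: rank ker ∂_2 − rank ∂_3 = (16 − 15) − 0 = 1, and there is no ∂_3, so H_2 = Z.

(K is a triangulation of the torus T^2.)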